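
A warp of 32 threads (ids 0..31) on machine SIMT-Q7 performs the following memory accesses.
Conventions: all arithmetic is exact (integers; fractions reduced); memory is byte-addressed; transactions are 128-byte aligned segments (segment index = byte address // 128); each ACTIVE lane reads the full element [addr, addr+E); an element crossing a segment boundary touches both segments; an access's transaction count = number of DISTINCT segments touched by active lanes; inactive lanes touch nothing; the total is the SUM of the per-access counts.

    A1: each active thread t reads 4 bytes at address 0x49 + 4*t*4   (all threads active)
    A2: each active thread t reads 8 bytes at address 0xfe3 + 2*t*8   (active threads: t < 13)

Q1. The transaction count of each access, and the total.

A1: 5 transactions
A2: 3 transactions

Answer: 5,3; total 8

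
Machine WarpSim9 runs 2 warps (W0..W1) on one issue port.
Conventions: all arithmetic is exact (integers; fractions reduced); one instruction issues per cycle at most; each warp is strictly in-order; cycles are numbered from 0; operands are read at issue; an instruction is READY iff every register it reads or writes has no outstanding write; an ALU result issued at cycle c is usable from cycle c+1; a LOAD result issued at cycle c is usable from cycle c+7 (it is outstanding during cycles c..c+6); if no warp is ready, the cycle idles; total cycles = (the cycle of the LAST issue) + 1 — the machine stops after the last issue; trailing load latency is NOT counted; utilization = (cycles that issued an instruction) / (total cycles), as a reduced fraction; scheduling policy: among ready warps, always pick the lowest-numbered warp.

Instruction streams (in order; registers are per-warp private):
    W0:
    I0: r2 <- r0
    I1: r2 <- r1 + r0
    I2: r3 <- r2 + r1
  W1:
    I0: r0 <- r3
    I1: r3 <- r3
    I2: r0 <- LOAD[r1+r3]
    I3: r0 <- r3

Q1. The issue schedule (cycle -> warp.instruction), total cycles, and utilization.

cycle 0: W0.I0
cycle 1: W0.I1
cycle 2: W0.I2
cycle 3: W1.I0
cycle 4: W1.I1
cycle 5: W1.I2
cycle 6: idle
cycle 7: idle
cycle 8: idle
cycle 9: idle
cycle 10: idle
cycle 11: idle
cycle 12: W1.I3

Answer: 13 cycles, utilization 7/13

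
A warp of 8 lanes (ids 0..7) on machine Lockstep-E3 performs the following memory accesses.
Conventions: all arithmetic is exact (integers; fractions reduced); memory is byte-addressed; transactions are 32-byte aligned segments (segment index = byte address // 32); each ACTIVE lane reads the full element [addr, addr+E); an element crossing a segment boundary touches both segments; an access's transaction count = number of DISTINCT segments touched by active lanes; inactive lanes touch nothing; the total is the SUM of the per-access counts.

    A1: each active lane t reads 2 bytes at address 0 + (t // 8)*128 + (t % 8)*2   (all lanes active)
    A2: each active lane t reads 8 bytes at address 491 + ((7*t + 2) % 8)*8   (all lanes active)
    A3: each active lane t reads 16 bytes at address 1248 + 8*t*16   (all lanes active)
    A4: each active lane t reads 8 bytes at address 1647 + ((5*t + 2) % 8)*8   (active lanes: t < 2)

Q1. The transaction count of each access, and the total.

A1: 1 transaction
A2: 3 transactions
A3: 8 transactions
A4: 3 transactions

Answer: 1,3,8,3; total 15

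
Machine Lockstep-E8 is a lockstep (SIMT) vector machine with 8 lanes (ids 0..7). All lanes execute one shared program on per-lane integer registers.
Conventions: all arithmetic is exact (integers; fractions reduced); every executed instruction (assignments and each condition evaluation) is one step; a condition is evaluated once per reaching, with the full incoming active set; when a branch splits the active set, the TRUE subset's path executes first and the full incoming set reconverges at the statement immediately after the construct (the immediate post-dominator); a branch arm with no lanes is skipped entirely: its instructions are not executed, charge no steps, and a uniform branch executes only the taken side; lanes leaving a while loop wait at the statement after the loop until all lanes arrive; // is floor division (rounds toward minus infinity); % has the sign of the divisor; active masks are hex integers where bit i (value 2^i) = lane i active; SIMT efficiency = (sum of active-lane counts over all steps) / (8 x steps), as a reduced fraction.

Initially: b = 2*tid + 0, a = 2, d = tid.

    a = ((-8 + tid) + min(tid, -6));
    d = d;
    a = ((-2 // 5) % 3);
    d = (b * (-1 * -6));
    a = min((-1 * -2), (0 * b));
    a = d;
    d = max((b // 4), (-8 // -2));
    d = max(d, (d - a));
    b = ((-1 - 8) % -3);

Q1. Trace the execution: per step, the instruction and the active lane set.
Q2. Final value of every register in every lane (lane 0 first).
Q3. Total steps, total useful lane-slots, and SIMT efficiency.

step 0: a <- ((-8 + tid) + min(tid, -6)) 0xff
step 1: d <- d                       0xff
step 2: a <- ((-2 // 5) % 3)         0xff
step 3: d <- (b * (-1 * -6))         0xff
step 4: a <- min((-1 * -2), (0 * b)) 0xff
step 5: a <- d                       0xff
step 6: d <- max((b // 4), (-8 // -2)) 0xff
step 7: d <- max(d, (d - a))         0xff
step 8: b <- ((-1 - 8) % -3)         0xff

Answer: 9 steps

b: 0,0,0,0,0,0,0,0
a: 0,12,24,36,48,60,72,84
d: 4,4,4,4,4,4,4,4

steps = 9; useful = 72; efficiency = 72/72 = 1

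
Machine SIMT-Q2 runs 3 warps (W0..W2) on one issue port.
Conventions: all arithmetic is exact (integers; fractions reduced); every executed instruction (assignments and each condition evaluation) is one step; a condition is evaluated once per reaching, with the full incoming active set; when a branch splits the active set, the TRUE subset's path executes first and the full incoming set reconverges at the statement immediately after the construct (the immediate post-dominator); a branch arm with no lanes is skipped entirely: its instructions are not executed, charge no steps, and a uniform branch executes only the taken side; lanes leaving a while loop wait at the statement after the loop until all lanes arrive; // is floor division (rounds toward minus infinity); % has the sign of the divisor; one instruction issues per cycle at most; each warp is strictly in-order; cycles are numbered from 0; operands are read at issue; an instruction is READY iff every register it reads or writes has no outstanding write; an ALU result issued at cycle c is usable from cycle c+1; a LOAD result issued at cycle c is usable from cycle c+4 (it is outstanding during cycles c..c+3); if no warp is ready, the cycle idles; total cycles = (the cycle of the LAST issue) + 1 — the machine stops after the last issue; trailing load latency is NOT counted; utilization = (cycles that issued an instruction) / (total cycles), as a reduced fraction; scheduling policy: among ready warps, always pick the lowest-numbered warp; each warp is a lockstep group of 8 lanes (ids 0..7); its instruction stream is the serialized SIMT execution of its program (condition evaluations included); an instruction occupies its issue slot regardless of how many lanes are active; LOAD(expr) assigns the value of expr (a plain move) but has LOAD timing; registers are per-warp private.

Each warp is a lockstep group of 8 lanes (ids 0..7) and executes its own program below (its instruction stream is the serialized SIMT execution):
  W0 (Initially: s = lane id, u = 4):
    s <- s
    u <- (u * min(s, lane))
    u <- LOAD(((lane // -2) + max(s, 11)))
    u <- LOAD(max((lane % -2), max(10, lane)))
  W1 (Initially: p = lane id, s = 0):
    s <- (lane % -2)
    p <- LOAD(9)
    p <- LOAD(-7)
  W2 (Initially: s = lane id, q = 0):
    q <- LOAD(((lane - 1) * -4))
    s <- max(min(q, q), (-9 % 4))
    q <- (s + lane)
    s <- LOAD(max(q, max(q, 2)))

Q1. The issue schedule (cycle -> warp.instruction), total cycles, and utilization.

cycle 0: W0.I0
cycle 1: W0.I1
cycle 2: W0.I2
cycle 3: W1.I0
cycle 4: W1.I1
cycle 5: W2.I0
cycle 6: W0.I3
cycle 7: idle
cycle 8: W1.I2
cycle 9: W2.I1
cycle 10: W2.I2
cycle 11: W2.I3

Answer: 12 cycles, utilization 11/12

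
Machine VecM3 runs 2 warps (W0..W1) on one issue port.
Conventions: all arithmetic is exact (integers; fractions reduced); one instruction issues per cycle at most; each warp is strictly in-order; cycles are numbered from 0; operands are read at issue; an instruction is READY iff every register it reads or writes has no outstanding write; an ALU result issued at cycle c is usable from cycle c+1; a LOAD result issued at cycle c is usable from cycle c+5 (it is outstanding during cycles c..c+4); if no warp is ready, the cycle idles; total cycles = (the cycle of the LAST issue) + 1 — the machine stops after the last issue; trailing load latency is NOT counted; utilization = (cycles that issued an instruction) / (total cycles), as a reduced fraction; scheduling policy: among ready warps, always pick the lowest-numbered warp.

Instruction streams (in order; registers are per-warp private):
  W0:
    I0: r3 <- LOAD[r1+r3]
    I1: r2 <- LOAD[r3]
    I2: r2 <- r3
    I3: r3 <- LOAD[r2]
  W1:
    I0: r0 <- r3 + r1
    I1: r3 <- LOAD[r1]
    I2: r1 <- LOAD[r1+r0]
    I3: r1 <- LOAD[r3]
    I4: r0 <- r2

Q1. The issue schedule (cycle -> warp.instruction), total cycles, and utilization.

cycle 0: W0.I0
cycle 1: W1.I0
cycle 2: W1.I1
cycle 3: W1.I2
cycle 4: idle
cycle 5: W0.I1
cycle 6: idle
cycle 7: idle
cycle 8: W1.I3
cycle 9: W1.I4
cycle 10: W0.I2
cycle 11: W0.I3

Answer: 12 cycles, utilization 3/4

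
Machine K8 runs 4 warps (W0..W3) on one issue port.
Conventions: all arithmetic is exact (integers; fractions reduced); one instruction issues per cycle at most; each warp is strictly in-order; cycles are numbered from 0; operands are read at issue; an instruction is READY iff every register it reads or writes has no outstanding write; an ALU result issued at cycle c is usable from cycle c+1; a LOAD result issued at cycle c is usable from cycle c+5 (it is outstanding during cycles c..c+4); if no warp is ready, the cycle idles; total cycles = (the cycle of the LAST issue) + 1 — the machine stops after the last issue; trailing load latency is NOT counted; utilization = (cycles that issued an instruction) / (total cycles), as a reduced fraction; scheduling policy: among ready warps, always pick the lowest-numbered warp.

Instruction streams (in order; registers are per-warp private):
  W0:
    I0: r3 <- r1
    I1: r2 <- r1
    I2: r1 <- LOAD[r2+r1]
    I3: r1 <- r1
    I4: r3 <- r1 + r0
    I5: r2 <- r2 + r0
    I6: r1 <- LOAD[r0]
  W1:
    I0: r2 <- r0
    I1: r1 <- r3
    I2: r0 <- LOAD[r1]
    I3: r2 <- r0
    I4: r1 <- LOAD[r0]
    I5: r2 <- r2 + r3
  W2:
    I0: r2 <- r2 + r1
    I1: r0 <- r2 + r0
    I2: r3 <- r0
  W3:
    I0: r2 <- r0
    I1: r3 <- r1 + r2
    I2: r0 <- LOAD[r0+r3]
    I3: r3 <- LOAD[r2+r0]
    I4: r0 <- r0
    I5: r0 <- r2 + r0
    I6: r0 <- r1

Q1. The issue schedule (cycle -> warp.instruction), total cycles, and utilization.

cycle 0: W0.I0
cycle 1: W0.I1
cycle 2: W0.I2
cycle 3: W1.I0
cycle 4: W1.I1
cycle 5: W1.I2
cycle 6: W2.I0
cycle 7: W0.I3
cycle 8: W0.I4
cycle 9: W0.I5
cycle 10: W0.I6
cycle 11: W1.I3
cycle 12: W1.I4
cycle 13: W1.I5
cycle 14: W2.I1
cycle 15: W2.I2
cycle 16: W3.I0
cycle 17: W3.I1
cycle 18: W3.I2
cycle 19: idle
cycle 20: idle
cycle 21: idle
cycle 22: idle
cycle 23: W3.I3
cycle 24: W3.I4
cycle 25: W3.I5
cycle 26: W3.I6

Answer: 27 cycles, utilization 23/27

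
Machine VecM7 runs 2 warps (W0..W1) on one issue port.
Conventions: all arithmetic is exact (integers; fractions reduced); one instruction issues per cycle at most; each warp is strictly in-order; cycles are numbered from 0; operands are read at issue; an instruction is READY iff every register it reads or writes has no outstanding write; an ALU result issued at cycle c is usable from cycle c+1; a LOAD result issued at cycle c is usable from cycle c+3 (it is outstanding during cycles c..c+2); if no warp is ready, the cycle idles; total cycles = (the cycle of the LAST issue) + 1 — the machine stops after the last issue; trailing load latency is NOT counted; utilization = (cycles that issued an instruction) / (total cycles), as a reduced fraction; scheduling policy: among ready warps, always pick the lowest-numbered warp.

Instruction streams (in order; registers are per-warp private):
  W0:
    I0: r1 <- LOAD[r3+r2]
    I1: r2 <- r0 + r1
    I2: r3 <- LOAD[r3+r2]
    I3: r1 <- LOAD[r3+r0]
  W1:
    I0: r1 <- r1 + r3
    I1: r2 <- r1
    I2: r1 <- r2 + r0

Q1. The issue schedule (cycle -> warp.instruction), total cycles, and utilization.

cycle 0: W0.I0
cycle 1: W1.I0
cycle 2: W1.I1
cycle 3: W0.I1
cycle 4: W0.I2
cycle 5: W1.I2
cycle 6: idle
cycle 7: W0.I3

Answer: 8 cycles, utilization 7/8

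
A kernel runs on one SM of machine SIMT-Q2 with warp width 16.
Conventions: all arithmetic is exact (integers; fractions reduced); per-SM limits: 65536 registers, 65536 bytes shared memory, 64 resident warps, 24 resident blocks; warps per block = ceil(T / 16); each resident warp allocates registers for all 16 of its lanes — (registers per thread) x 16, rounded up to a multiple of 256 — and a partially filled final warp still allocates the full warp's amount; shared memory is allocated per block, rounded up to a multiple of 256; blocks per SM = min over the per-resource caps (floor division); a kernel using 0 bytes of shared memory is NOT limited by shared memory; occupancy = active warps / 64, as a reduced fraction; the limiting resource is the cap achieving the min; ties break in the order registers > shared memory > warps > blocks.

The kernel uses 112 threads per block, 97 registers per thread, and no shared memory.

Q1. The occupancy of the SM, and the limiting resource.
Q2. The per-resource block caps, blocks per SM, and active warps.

Answer: occupancy 35/64, limited by registers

registers: 5 blocks
shared memory: no limit (kernel uses none)
warps: 9 blocks
blocks: 24 blocks

Answer: 5 blocks, 35 active warps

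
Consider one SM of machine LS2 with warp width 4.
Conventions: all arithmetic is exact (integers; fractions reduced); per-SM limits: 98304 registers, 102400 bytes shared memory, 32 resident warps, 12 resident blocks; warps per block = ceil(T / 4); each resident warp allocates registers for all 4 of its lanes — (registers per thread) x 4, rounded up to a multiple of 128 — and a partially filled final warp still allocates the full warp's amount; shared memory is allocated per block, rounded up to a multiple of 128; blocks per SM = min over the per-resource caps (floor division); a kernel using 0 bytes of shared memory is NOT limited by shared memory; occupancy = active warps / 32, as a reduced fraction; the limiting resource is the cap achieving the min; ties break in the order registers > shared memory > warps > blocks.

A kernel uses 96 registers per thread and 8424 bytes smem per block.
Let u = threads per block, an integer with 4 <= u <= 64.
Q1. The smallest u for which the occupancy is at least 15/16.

Answer: u = 9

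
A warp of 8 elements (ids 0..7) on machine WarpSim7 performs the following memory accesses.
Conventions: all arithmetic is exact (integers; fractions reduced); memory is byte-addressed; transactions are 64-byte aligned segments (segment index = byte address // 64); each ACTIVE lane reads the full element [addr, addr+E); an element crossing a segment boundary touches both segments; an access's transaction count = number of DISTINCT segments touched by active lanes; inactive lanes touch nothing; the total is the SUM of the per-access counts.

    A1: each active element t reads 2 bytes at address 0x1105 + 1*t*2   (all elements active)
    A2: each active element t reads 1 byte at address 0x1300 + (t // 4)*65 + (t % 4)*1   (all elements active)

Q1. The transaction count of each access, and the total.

A1: 1 transaction
A2: 2 transactions

Answer: 1,2; total 3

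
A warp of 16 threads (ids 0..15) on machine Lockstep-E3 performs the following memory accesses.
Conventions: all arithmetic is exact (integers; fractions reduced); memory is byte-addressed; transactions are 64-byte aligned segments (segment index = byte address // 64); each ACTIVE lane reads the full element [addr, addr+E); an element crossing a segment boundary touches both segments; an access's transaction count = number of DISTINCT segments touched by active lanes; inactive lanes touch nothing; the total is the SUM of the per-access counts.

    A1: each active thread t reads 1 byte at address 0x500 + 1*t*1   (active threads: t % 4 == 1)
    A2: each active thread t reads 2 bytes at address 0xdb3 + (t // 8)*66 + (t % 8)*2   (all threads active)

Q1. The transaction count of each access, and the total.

A1: 1 transaction
A2: 3 transactions

Answer: 1,3; total 4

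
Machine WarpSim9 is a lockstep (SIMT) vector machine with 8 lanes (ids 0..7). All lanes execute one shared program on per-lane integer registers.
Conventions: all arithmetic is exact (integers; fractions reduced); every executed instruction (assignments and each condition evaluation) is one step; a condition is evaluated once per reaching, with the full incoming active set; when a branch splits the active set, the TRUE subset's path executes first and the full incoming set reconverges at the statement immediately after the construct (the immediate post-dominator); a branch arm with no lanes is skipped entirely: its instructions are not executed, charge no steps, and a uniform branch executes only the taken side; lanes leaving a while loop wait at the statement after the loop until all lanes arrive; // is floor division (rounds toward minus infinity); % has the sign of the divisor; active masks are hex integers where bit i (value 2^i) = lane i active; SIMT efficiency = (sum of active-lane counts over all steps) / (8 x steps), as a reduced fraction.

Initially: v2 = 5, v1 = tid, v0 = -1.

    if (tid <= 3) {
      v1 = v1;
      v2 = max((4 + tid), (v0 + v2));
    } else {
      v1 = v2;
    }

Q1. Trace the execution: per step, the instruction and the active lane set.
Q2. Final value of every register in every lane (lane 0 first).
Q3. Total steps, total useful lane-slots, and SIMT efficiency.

step 0: eval (tid <= 3)              0xff
step 1: v1 <- v1                     0x0f
step 2: v2 <- max((4 + tid), (v0 + v2)) 0x0f
step 3: v1 <- v2                     0xf0

Answer: 4 steps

v2: 4,5,6,7,5,5,5,5
v1: 0,1,2,3,5,5,5,5
v0: -1,-1,-1,-1,-1,-1,-1,-1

steps = 4; useful = 20; efficiency = 20/32 = 5/8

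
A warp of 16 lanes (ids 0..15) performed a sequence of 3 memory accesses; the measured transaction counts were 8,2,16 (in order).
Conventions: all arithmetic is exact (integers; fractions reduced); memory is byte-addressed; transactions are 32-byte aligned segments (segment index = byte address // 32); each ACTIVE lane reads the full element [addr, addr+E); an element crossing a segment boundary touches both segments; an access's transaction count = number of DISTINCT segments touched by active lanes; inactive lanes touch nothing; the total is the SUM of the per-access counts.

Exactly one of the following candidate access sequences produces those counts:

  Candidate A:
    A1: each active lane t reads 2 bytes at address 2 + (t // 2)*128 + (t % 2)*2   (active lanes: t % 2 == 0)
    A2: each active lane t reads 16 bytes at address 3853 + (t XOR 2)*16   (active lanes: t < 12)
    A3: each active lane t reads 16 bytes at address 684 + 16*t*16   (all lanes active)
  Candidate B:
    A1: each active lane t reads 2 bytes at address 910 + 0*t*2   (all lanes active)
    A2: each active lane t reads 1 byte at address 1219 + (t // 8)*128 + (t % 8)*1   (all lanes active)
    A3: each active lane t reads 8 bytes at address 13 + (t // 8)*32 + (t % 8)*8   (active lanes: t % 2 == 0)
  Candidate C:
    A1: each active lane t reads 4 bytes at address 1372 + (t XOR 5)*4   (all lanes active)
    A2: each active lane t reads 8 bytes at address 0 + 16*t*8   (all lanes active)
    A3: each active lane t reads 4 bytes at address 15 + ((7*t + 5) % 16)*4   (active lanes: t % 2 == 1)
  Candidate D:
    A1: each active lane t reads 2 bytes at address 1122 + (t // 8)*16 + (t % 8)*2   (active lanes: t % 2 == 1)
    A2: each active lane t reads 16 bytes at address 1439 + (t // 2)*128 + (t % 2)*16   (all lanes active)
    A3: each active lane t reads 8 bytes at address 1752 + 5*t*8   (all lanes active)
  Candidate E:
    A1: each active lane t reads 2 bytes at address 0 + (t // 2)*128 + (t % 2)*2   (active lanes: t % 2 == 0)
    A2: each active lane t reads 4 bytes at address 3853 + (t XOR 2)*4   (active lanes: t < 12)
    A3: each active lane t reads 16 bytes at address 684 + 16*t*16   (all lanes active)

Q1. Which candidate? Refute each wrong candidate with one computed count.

A: A2 gives 7 transactions, not 2
B: A1 gives 1 transaction, not 8
C: A1 gives 3 transactions, not 8
D: A1 gives 2 transactions, not 8
E: all counts match (8,2,16)

Answer: E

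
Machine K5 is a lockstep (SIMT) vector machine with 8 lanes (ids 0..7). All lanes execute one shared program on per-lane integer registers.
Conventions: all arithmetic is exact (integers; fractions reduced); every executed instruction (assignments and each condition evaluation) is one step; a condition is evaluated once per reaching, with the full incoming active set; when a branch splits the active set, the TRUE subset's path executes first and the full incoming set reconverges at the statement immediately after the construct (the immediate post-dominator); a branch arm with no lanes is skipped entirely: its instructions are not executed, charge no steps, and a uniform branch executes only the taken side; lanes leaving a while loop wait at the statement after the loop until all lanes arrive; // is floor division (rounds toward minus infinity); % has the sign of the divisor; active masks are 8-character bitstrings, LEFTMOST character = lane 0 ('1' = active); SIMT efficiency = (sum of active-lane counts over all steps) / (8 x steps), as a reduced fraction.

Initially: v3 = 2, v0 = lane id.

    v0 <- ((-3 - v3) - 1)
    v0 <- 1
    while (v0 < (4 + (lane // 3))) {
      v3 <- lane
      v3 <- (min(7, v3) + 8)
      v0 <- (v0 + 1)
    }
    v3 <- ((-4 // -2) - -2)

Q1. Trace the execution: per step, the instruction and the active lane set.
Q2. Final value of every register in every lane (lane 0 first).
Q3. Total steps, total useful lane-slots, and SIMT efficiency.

step 0: v0 <- ((-3 - v3) - 1)        11111111
step 1: v0 <- 1                      11111111
step 2: eval (v0 < (4 + (lane // 3))) 11111111
step 3: v3 <- lane                   11111111
step 4: v3 <- (min(7, v3) + 8)       11111111
step 5: v0 <- (v0 + 1)               11111111
step 6: eval (v0 < (4 + (lane // 3))) 11111111
step 7: v3 <- lane                   11111111
step 8: v3 <- (min(7, v3) + 8)       11111111
step 9: v0 <- (v0 + 1)               11111111
step 10: eval (v0 < (4 + (lane // 3))) 11111111
step 11: v3 <- lane                   11111111
step 12: v3 <- (min(7, v3) + 8)       11111111
step 13: v0 <- (v0 + 1)               11111111
step 14: eval (v0 < (4 + (lane // 3))) 11111111
step 15: v3 <- lane                   00011111
step 16: v3 <- (min(7, v3) + 8)       00011111
step 17: v0 <- (v0 + 1)               00011111
step 18: eval (v0 < (4 + (lane // 3))) 00011111
step 19: v3 <- lane                   00000011
step 20: v3 <- (min(7, v3) + 8)       00000011
step 21: v0 <- (v0 + 1)               00000011
step 22: eval (v0 < (4 + (lane // 3))) 00000011
step 23: v3 <- ((-4 // -2) - -2)      11111111

Answer: 24 steps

v3: 4,4,4,4,4,4,4,4
v0: 4,4,4,5,5,5,6,6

steps = 24; useful = 156; efficiency = 156/192 = 13/16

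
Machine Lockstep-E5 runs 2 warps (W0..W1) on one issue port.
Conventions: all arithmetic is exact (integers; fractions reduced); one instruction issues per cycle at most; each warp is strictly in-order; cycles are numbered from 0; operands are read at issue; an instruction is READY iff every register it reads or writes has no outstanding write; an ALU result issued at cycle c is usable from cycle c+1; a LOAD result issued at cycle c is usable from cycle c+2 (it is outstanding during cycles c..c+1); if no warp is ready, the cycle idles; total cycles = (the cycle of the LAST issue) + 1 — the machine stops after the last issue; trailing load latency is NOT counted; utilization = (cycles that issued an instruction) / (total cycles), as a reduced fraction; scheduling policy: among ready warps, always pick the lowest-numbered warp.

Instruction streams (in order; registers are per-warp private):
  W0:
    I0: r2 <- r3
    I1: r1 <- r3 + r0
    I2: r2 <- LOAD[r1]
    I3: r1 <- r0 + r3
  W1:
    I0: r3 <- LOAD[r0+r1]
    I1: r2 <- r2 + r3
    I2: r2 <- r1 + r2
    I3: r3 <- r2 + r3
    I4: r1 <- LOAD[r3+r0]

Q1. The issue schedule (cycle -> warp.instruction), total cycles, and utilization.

cycle 0: W0.I0
cycle 1: W0.I1
cycle 2: W0.I2
cycle 3: W0.I3
cycle 4: W1.I0
cycle 5: idle
cycle 6: W1.I1
cycle 7: W1.I2
cycle 8: W1.I3
cycle 9: W1.I4

Answer: 10 cycles, utilization 9/10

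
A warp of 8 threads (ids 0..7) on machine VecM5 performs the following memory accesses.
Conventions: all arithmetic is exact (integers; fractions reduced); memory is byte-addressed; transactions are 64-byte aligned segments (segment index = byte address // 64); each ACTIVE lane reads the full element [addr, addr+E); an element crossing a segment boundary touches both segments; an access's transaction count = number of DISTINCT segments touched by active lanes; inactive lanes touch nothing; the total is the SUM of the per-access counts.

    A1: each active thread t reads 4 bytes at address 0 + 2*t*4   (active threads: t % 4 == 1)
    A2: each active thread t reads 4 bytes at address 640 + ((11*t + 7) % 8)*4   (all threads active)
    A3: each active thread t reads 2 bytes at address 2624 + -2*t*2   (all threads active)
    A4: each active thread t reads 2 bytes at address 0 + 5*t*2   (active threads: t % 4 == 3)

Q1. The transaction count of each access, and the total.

A1: 1 transaction
A2: 1 transaction
A3: 2 transactions
A4: 2 transactions

Answer: 1,1,2,2; total 6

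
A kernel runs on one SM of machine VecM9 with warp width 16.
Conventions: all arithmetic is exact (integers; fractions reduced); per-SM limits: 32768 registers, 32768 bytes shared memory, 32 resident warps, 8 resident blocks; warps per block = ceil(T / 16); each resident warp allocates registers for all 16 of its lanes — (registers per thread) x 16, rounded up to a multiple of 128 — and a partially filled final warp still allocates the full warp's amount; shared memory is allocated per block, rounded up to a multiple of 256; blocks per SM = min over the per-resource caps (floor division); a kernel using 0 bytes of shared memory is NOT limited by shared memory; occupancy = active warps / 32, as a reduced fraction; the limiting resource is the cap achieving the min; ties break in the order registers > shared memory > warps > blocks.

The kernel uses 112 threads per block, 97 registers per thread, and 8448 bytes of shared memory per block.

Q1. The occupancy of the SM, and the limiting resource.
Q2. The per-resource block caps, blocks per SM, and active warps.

Answer: occupancy 7/16, limited by registers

registers: 2 blocks
shared memory: 3 blocks
warps: 4 blocks
blocks: 8 blocks

Answer: 2 blocks, 14 active warps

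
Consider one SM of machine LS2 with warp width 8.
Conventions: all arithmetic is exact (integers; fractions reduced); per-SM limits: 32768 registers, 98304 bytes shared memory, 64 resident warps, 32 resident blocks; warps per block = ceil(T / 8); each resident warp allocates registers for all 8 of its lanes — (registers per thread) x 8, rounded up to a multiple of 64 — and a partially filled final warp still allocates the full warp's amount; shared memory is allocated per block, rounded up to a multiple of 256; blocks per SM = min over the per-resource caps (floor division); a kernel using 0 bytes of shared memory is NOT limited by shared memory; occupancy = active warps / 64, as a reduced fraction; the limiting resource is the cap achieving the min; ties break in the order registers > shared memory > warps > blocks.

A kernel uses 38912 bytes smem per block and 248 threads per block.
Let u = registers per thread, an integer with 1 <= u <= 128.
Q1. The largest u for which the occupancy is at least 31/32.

Answer: u = 64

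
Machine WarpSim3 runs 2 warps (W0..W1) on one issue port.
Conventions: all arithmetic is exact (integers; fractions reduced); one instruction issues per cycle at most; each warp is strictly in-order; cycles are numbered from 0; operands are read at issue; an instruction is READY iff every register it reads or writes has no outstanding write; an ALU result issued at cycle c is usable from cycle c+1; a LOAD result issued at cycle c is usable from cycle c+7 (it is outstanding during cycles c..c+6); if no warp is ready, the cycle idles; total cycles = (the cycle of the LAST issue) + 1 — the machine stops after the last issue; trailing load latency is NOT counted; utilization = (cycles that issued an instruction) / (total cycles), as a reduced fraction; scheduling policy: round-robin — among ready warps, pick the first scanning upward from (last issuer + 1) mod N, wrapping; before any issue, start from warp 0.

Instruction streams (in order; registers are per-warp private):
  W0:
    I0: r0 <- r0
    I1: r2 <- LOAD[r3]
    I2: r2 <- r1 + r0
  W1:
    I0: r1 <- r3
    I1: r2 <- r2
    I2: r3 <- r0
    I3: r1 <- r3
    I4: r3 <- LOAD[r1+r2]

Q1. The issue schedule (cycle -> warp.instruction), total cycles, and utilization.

cycle 0: W0.I0
cycle 1: W1.I0
cycle 2: W0.I1
cycle 3: W1.I1
cycle 4: W1.I2
cycle 5: W1.I3
cycle 6: W1.I4
cycle 7: idle
cycle 8: idle
cycle 9: W0.I2

Answer: 10 cycles, utilization 4/5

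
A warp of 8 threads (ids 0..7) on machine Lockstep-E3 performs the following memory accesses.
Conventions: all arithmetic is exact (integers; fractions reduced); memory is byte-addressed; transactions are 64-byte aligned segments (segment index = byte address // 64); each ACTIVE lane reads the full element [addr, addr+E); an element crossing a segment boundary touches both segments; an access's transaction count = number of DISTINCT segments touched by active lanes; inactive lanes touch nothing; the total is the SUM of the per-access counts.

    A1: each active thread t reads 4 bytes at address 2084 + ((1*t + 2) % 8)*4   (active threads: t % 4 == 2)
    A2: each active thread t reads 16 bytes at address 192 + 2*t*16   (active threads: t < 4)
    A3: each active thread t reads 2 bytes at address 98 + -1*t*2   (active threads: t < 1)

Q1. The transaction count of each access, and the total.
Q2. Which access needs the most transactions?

A1: 1 transaction
A2: 2 transactions
A3: 1 transaction

Answer: 1,2,1; total 4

Answer: A2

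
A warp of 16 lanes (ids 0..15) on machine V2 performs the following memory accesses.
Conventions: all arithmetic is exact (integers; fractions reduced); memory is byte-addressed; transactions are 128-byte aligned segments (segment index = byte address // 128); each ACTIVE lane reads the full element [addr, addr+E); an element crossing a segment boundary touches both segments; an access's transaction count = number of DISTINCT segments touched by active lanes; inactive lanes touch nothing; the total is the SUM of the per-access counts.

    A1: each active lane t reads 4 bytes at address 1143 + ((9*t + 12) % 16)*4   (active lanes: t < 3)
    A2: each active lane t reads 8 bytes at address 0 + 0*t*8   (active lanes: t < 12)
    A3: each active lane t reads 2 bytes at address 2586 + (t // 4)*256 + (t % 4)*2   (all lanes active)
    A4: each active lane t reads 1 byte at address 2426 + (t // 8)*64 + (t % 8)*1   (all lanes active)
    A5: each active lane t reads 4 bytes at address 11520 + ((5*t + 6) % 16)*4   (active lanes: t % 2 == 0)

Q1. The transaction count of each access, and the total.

A1: 1 transaction
A2: 1 transaction
A3: 4 transactions
A4: 2 transactions
A5: 1 transaction

Answer: 1,1,4,2,1; total 9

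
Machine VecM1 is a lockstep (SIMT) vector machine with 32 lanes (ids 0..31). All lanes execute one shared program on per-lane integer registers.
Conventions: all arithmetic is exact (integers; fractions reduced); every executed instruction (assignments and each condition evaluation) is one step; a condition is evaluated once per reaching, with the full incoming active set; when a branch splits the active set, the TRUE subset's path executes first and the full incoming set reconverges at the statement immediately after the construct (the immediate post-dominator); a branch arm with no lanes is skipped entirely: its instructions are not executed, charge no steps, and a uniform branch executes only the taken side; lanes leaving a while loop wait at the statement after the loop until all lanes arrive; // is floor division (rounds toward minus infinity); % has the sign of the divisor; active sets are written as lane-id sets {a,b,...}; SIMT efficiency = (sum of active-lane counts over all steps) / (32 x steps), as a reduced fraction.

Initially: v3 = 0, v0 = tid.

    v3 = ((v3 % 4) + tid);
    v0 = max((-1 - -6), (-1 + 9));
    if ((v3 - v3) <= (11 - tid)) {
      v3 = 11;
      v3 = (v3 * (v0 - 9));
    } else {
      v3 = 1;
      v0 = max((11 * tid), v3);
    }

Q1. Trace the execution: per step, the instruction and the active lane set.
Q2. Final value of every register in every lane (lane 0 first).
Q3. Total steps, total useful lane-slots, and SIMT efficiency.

step 0: v3 <- ((v3 % 4) + tid)       {0,1,2,3,4,5,6,7,8,9,10,11,12,13,14,15,16,17,18,19,20,21,22,23,24,25,26,27,28,29,30,31}
step 1: v0 <- max((-1 - -6), (-1 + 9)) {0,1,2,3,4,5,6,7,8,9,10,11,12,13,14,15,16,17,18,19,20,21,22,23,24,25,26,27,28,29,30,31}
step 2: eval ((v3 - v3) <= (11 - tid)) {0,1,2,3,4,5,6,7,8,9,10,11,12,13,14,15,16,17,18,19,20,21,22,23,24,25,26,27,28,29,30,31}
step 3: v3 <- 11                     {0,1,2,3,4,5,6,7,8,9,10,11}
step 4: v3 <- (v3 * (v0 - 9))        {0,1,2,3,4,5,6,7,8,9,10,11}
step 5: v3 <- 1                      {12,13,14,15,16,17,18,19,20,21,22,23,24,25,26,27,28,29,30,31}
step 6: v0 <- max((11 * tid), v3)    {12,13,14,15,16,17,18,19,20,21,22,23,24,25,26,27,28,29,30,31}

Answer: 7 steps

v3: -11,-11,-11,-11,-11,-11,-11,-11,-11,-11,-11,-11,1,1,1,1,1,1,1,1,1,1,1,1,1,1,1,1,1,1,1,1
v0: 8,8,8,8,8,8,8,8,8,8,8,8,132,143,154,165,176,187,198,209,220,231,242,253,264,275,286,297,308,319,330,341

steps = 7; useful = 160; efficiency = 160/224 = 5/7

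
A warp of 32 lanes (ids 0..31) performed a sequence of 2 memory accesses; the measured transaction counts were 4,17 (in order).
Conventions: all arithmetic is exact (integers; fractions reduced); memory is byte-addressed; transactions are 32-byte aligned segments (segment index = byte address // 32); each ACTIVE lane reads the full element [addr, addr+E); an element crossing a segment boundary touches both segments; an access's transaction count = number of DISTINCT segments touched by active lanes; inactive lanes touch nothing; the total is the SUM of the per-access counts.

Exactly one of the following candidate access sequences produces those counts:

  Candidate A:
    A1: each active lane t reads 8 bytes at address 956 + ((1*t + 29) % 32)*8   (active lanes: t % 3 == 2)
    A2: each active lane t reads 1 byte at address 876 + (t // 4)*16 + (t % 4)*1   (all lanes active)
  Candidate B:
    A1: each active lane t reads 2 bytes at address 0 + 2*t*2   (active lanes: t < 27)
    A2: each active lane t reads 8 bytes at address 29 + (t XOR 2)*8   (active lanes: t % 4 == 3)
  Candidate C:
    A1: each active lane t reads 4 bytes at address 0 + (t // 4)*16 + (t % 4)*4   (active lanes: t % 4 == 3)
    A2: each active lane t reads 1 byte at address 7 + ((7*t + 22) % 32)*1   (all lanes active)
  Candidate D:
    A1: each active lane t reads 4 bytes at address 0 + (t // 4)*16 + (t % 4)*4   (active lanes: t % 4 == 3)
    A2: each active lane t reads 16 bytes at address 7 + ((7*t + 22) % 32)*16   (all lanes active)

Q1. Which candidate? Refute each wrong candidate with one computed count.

A: A1 gives 8 transactions, not 4
B: A2 gives 8 transactions, not 17
C: A2 gives 2 transactions, not 17
D: all counts match (4,17)

Answer: D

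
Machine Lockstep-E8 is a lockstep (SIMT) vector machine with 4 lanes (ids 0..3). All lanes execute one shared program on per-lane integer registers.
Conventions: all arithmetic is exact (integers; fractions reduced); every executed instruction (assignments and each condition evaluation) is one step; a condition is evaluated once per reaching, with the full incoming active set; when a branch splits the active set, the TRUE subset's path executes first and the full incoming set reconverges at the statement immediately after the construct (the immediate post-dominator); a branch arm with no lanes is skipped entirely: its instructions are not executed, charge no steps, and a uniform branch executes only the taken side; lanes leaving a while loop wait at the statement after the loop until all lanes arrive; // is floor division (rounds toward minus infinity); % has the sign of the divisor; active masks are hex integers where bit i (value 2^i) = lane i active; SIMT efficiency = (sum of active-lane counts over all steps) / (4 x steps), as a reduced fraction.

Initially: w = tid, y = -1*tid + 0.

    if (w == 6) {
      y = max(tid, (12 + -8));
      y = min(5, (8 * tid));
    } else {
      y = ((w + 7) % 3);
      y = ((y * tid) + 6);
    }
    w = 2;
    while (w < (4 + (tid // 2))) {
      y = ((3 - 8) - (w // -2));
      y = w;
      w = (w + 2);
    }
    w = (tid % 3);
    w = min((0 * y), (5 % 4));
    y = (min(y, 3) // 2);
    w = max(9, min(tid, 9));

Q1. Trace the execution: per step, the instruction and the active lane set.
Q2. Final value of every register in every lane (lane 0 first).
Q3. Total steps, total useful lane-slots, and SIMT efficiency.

step 0: eval (w == 6)                0xf
step 1: y <- ((w + 7) % 3)           0xf
step 2: y <- ((y * tid) + 6)         0xf
step 3: w <- 2                       0xf
step 4: eval (w < (4 + (tid // 2)))  0xf
step 5: y <- ((3 - 8) - (w // -2))   0xf
step 6: y <- w                       0xf
step 7: w <- (w + 2)                 0xf
step 8: eval (w < (4 + (tid // 2)))  0xf
step 9: y <- ((3 - 8) - (w // -2))   0xc
step 10: y <- w                       0xc
step 11: w <- (w + 2)                 0xc
step 12: eval (w < (4 + (tid // 2)))  0xc
step 13: w <- (tid % 3)               0xf
step 14: w <- min((0 * y), (5 % 4))   0xf
step 15: y <- (min(y, 3) // 2)        0xf
step 16: w <- max(9, min(tid, 9))     0xf

Answer: 17 steps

w: 9,9,9,9
y: 1,1,1,1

steps = 17; useful = 60; efficiency = 60/68 = 15/17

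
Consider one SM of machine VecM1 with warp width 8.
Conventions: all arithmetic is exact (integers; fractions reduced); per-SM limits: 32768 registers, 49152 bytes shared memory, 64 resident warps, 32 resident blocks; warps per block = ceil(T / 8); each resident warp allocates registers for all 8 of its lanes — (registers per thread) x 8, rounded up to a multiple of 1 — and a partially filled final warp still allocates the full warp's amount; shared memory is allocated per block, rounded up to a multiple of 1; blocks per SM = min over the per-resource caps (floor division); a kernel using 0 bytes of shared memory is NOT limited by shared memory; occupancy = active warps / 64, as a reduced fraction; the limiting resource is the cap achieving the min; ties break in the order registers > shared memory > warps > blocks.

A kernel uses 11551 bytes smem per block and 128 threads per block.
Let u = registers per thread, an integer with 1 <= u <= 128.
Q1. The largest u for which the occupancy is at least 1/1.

Answer: u = 64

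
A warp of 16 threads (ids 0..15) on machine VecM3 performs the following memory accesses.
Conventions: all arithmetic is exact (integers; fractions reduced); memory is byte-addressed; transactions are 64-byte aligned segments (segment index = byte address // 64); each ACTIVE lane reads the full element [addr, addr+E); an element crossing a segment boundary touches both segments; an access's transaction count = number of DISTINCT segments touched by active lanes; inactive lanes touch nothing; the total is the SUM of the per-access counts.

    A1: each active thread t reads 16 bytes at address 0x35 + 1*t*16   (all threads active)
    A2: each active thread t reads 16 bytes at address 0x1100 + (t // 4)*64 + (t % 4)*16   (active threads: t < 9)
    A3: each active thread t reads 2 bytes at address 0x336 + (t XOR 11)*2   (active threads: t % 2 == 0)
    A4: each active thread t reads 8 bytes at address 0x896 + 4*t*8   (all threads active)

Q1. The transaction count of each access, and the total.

A1: 5 transactions
A2: 3 transactions
A3: 2 transactions
A4: 8 transactions

Answer: 5,3,2,8; total 18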